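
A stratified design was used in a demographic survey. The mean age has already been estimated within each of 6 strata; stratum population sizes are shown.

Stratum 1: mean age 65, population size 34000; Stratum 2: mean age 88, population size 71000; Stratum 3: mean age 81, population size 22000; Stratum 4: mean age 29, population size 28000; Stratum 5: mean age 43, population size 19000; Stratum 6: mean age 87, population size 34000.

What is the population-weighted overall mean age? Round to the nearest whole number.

Σ Nₕ·x̄ₕ = 65×34000 + 88×71000 + 81×22000 + 29×28000 + 43×19000 + 87×34000
  = 2210000 + 6248000 + 1782000 + 812000 + 817000 + 2958000 = 14827000
Σ Nₕ = 34000 + 71000 + 22000 + 28000 + 19000 + 34000 = 208000
Overall mean = 14827000 / 208000 = 71.283654

71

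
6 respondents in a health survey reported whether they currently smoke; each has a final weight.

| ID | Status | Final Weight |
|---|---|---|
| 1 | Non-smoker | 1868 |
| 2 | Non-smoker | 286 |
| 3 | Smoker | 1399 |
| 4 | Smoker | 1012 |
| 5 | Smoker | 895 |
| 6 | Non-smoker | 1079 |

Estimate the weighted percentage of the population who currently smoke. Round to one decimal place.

50.6

Sum of weights for 'Smoker' = 1399 + 1012 + 895 = 3306
Total weight = 1868 + 286 + 1399 + 1012 + 895 + 1079 = 6539
Weighted proportion = 3306 / 6539 = 0.50558189 → 50.558189%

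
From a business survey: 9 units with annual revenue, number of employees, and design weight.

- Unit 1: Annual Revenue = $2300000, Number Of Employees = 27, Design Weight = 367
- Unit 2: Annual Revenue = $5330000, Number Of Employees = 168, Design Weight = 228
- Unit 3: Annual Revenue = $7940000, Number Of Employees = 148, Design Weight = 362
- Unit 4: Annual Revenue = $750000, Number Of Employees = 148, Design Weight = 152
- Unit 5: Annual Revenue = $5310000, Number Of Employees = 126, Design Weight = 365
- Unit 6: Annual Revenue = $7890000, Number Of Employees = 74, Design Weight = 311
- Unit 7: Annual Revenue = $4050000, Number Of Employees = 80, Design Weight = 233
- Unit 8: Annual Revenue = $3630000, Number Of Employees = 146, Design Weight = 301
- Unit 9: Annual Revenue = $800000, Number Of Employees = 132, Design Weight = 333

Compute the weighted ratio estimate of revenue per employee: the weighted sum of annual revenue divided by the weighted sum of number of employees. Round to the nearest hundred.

Σ wᵢ·y = 2300000×367 + 5330000×228 + 7940000×362 + 750000×152 + 5310000×365 + 7890000×311 + 4050000×233 + 3630000×301 + 800000×333
  = 844100000 + 1215240000 + 2874280000 + 114000000 + 1938150000 + 2453790000 + 943650000 + 1092630000 + 266400000 = 11742240000
Σ wᵢ·x = 27×367 + 168×228 + 148×362 + 148×152 + 126×365 + 74×311 + 80×233 + 146×301 + 132×333
  = 9909 + 38304 + 53576 + 22496 + 45990 + 23014 + 18640 + 43946 + 43956 = 299831
Ratio = 11742240000 / 299831 = 39162.862

39200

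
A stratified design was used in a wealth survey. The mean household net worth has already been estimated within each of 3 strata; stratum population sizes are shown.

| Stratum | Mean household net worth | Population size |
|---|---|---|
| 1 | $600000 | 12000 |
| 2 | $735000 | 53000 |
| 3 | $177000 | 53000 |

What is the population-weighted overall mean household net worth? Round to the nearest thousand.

Σ Nₕ·x̄ₕ = 600000×12000 + 735000×53000 + 177000×53000
  = 7200000000 + 38955000000 + 9381000000 = 55536000000
Σ Nₕ = 12000 + 53000 + 53000 = 118000
Overall mean = 55536000000 / 118000 = 470644.07

471000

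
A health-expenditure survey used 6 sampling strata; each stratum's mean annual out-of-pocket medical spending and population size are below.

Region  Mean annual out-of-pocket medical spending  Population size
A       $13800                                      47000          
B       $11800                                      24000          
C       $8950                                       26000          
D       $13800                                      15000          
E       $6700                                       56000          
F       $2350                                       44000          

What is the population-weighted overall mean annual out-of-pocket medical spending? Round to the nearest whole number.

8727

Σ Nₕ·x̄ₕ = 1850100000
Σ Nₕ = 47000 + 24000 + 26000 + 15000 + 56000 + 44000 = 212000
Overall mean = 1850100000 / 212000 = 8726.8868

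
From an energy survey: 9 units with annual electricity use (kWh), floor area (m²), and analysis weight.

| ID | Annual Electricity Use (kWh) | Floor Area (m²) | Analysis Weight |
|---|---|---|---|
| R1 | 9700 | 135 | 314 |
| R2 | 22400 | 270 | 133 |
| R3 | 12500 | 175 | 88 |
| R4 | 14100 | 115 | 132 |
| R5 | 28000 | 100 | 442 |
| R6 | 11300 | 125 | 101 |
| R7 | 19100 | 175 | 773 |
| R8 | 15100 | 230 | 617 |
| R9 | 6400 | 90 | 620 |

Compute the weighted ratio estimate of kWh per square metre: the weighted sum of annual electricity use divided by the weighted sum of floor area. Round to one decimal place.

101.4

Σ wᵢ·y = 50552500
Σ wᵢ·x = 135×314 + 270×133 + 175×88 + 115×132 + 100×442 + 125×101 + 175×773 + 230×617 + 90×620
  = 42390 + 35910 + 15400 + 15180 + 44200 + 12625 + 135275 + 141910 + 55800 = 498690
Ratio = 50552500 / 498690 = 101.37059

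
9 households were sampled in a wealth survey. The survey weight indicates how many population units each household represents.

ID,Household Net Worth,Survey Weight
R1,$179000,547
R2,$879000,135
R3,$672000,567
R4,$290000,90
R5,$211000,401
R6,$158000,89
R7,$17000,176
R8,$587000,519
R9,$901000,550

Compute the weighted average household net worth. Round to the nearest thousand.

Weighted sum = 179000×547 + 879000×135 + 672000×567 + 290000×90 + 211000×401 + 158000×89 + 17000×176 + 587000×519 + 901000×550
  = 97913000 + 118665000 + 381024000 + 26100000 + 84611000 + 14062000 + 2992000 + 304653000 + 495550000 = 1525570000
Sum of weights = 547 + 135 + 567 + 90 + 401 + 89 + 176 + 519 + 550 = 3074
Weighted mean = 1525570000 / 3074 = 496281.72

496000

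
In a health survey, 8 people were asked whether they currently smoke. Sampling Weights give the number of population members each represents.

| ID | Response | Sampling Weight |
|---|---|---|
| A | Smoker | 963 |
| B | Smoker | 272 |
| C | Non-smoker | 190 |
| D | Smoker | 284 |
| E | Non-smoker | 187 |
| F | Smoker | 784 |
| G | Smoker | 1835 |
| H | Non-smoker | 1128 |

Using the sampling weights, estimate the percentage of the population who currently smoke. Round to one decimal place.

73.3

Sum of weights for 'Smoker' = 963 + 272 + 284 + 784 + 1835 = 4138
Total weight = 5643
Weighted proportion = 4138 / 5643 = 0.73329789 → 73.329789%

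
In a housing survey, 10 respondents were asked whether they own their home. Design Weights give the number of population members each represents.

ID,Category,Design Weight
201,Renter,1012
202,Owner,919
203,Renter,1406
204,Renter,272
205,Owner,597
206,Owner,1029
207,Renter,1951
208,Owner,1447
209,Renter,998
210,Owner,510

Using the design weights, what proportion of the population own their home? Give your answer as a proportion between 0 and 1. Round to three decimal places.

0.444

Sum of weights for 'Owner' = 919 + 597 + 1029 + 1447 + 510 = 4502
Total weight = 1012 + 919 + 1406 + 272 + 597 + 1029 + 1951 + 1447 + 998 + 510 = 10141
Weighted proportion = 4502 / 10141 = 0.44394044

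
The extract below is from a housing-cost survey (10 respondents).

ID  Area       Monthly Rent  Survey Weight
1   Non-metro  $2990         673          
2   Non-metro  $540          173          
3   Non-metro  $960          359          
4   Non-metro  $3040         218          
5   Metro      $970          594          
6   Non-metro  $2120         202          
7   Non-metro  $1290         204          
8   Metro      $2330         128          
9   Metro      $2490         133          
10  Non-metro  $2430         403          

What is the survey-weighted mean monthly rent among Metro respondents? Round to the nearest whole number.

Metro rows: 5, 8, 9
Weighted sum = 1205590
Sum of weights = 855
Weighted mean = 1205590 / 855 = 1410.0468

1410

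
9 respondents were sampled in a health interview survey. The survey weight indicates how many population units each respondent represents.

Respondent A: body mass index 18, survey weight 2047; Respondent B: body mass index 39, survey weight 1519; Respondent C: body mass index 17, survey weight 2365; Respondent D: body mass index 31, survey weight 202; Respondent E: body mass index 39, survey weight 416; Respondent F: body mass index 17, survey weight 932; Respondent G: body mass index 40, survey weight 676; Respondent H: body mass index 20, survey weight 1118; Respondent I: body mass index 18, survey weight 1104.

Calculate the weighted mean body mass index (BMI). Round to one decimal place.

23.5

Weighted sum = 18×2047 + 39×1519 + 17×2365 + 31×202 + 39×416 + 17×932 + 40×676 + 20×1118 + 18×1104
  = 36846 + 59241 + 40205 + 6262 + 16224 + 15844 + 27040 + 22360 + 19872 = 243894
Sum of weights = 10379
Weighted mean = 243894 / 10379 = 23.498796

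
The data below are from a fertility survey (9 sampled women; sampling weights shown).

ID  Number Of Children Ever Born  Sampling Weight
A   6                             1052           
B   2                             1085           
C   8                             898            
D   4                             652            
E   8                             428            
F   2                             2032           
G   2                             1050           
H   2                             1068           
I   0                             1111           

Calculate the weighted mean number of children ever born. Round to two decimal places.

Weighted sum = 6×1052 + 2×1085 + 8×898 + 4×652 + 8×428 + 2×2032 + 2×1050 + 2×1068 + 0×1111
  = 6312 + 2170 + 7184 + 2608 + 3424 + 4064 + 2100 + 2136 + 0 = 29998
Sum of weights = 1052 + 1085 + 898 + 652 + 428 + 2032 + 1050 + 1068 + 1111 = 9376
Weighted mean = 29998 / 9376 = 3.1994454

3.20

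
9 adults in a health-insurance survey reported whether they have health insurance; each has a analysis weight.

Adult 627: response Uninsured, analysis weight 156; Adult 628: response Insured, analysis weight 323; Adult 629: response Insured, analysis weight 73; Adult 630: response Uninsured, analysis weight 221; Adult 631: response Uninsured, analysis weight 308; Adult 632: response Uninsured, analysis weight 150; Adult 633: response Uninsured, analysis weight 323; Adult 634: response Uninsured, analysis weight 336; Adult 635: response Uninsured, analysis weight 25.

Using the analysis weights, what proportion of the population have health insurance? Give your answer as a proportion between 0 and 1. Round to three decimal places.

0.207

Sum of weights for 'Insured' = 323 + 73 = 396
Total weight = 156 + 323 + 73 + 221 + 308 + 150 + 323 + 336 + 25 = 1915
Weighted proportion = 396 / 1915 = 0.20678851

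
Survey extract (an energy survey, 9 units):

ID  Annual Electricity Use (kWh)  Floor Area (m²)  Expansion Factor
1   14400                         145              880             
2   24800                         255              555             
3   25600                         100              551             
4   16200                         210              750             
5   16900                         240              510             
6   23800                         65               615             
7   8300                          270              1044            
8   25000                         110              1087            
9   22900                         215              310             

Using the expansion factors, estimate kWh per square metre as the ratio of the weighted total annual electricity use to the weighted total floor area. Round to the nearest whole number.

107

Σ wᵢ·y = 14400×880 + 24800×555 + 25600×551 + 16200×750 + 16900×510 + 23800×615 + 8300×1044 + 25000×1087 + 22900×310
  = 12672000 + 13764000 + 14105600 + 12150000 + 8619000 + 14637000 + 8665200 + 27175000 + 7099000 = 118886800
Σ wᵢ·x = 145×880 + 255×555 + 100×551 + 210×750 + 240×510 + 65×615 + 270×1044 + 110×1087 + 215×310
  = 127600 + 141525 + 55100 + 157500 + 122400 + 39975 + 281880 + 119570 + 66650 = 1112200
Ratio = 118886800 / 1112200 = 106.89336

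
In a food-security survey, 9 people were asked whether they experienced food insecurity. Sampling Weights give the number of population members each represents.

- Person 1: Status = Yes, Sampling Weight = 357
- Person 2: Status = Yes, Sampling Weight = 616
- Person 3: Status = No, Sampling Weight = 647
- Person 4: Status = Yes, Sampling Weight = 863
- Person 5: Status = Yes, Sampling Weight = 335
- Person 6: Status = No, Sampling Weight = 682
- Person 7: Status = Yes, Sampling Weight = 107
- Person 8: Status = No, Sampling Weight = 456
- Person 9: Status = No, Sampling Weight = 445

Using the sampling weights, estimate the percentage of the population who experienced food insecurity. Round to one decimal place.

Sum of weights for 'Yes' = 357 + 616 + 863 + 335 + 107 = 2278
Total weight = 4508
Weighted proportion = 2278 / 4508 = 0.50532387 → 50.532387%

50.5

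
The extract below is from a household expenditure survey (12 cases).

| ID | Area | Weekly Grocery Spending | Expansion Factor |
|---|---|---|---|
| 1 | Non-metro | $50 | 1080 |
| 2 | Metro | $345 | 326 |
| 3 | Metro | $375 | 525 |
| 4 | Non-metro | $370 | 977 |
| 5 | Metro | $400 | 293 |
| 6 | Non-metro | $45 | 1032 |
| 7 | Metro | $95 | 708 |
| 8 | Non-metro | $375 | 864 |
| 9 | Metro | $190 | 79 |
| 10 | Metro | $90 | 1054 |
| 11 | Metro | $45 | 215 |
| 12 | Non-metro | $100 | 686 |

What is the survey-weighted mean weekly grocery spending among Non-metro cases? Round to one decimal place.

Non-metro rows: 1, 4, 6, 8, 12
Weighted sum = 854530
Sum of weights = 1080 + 977 + 1032 + 864 + 686 = 4639
Weighted mean = 854530 / 4639 = 184.20565

184.2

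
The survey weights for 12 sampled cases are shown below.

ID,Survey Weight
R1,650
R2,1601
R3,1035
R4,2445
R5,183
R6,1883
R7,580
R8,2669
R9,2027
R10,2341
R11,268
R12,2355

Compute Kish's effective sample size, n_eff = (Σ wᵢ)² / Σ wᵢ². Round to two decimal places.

8.97

Σ wᵢ = 650 + 1601 + 1035 + 2445 + 183 + 1883 + 580 + 2669 + 2027 + 2341 + 268 + 2355 = 18037
Σ wᵢ² = 36280949
n_eff = 18037² / 36280949 = 325333369 / 36280949 = 8.9670579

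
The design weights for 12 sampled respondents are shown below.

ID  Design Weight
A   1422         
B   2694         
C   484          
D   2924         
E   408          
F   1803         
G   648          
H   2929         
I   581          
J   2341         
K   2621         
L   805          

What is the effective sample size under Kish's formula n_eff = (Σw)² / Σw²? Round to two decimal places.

8.82

Σ wᵢ = 1422 + 2694 + 484 + 2924 + 408 + 1803 + 648 + 2929 + 581 + 2341 + 2621 + 805 = 19660
Σ wᵢ² = 43815478
n_eff = 19660² / 43815478 = 386515600 / 43815478 = 8.8214398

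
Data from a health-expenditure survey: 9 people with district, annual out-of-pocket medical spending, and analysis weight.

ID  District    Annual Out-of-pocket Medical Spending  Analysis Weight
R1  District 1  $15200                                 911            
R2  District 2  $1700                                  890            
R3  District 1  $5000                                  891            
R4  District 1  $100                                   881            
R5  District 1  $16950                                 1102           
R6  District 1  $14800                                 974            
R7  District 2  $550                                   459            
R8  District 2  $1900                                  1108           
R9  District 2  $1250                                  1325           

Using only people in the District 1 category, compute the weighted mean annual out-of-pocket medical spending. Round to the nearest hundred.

District 1 rows: R1, R3, R4, R5, R6
Weighted sum = 15200×911 + 5000×891 + 100×881 + 16950×1102 + 14800×974
  = 51484400
Sum of weights = 911 + 891 + 881 + 1102 + 974 = 4759
Weighted mean = 51484400 / 4759 = 10818.323

10800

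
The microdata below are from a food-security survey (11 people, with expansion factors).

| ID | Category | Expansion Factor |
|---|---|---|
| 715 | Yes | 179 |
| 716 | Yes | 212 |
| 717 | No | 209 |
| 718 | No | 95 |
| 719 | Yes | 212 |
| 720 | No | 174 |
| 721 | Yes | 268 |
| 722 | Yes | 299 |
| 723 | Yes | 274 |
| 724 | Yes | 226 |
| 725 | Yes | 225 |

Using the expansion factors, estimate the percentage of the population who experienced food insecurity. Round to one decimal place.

Sum of weights for 'Yes' = 179 + 212 + 212 + 268 + 299 + 274 + 226 + 225 = 1895
Total weight = 179 + 212 + 209 + 95 + 212 + 174 + 268 + 299 + 274 + 226 + 225 = 2373
Weighted proportion = 1895 / 2373 = 0.79856721 → 79.856721%

79.9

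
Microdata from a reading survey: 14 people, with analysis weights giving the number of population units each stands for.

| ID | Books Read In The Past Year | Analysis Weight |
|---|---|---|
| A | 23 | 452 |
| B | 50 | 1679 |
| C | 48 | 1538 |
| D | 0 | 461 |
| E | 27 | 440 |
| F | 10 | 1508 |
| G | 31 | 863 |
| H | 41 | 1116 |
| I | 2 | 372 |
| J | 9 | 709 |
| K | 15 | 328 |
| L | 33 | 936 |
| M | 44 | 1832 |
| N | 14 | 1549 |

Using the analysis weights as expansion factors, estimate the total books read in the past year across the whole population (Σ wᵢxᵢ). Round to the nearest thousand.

413000

Weighted total = 412866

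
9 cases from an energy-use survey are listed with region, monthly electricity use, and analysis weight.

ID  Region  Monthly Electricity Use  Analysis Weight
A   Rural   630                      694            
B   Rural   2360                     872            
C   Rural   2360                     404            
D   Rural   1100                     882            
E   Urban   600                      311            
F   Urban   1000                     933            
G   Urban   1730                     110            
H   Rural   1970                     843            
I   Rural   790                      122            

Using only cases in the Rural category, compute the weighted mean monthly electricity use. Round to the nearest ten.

1620

Rural rows: A, B, C, D, H, I
Weighted sum = 630×694 + 2360×872 + 2360×404 + 1100×882 + 1970×843 + 790×122
  = 6175870
Sum of weights = 694 + 872 + 404 + 882 + 843 + 122 = 3817
Weighted mean = 6175870 / 3817 = 1617.9906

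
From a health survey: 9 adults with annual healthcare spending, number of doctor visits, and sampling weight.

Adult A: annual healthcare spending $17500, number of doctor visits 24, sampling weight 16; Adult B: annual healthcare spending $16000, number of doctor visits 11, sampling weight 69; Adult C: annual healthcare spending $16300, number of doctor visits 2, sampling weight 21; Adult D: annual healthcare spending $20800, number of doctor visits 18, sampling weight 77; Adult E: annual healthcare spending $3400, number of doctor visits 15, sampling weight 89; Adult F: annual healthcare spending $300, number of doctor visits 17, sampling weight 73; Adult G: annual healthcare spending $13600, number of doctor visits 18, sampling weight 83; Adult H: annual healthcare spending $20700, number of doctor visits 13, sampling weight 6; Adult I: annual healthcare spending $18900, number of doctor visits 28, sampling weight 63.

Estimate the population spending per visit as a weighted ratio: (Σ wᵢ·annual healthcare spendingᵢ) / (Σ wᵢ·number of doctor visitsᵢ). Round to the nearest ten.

Σ wᵢ·y = 17500×16 + 16000×69 + 16300×21 + 20800×77 + 3400×89 + 300×73 + 13600×83 + 20700×6 + 18900×63
  = 6096100
Σ wᵢ·x = 24×16 + 11×69 + 2×21 + 18×77 + 15×89 + 17×73 + 18×83 + 13×6 + 28×63
  = 8483
Ratio = 6096100 / 8483 = 718.62549

720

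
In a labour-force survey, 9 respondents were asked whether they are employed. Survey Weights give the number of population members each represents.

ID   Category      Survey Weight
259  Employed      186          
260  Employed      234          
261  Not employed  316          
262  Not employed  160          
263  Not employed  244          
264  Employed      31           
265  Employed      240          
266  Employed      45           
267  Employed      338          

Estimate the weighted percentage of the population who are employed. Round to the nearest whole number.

Sum of weights for 'Employed' = 186 + 234 + 31 + 240 + 45 + 338 = 1074
Total weight = 186 + 234 + 316 + 160 + 244 + 31 + 240 + 45 + 338 = 1794
Weighted proportion = 1074 / 1794 = 0.59866221 → 59.866221%

60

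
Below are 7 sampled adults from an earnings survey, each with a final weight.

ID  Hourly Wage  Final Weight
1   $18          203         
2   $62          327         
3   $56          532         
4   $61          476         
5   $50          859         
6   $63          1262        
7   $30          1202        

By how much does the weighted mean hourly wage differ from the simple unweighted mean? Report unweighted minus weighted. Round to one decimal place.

-1.1

Unweighted sum = 340
Unweighted mean = 340 / 7 = 48.571429
Weighted sum = 18×203 + 62×327 + 56×532 + 61×476 + 50×859 + 63×1262 + 30×1202
  = 3654 + 20274 + 29792 + 29036 + 42950 + 79506 + 36060 = 241272
Sum of weights = 203 + 327 + 532 + 476 + 859 + 1262 + 1202 = 4861
Weighted mean = 241272 / 4861 = 49.634232
Difference (unweighted minus weighted) = -1.0628031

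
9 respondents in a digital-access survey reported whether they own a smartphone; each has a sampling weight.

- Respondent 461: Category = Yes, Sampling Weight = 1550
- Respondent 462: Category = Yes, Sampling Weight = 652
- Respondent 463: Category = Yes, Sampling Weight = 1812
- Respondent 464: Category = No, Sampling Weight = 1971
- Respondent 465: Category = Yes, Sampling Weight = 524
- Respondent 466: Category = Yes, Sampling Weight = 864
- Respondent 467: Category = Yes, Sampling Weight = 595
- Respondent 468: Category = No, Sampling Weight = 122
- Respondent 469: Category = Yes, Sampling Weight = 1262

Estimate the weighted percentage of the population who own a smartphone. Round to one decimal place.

77.6

Sum of weights for 'Yes' = 1550 + 652 + 1812 + 524 + 864 + 595 + 1262 = 7259
Total weight = 9352
Weighted proportion = 7259 / 9352 = 0.7761976 → 77.61976%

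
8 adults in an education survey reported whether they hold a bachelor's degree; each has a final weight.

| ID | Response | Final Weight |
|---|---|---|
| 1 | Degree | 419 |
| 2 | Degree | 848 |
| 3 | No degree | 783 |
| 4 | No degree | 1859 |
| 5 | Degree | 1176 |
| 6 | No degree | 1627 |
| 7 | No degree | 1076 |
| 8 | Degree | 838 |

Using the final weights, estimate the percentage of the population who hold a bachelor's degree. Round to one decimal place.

38.0

Sum of weights for 'Degree' = 419 + 848 + 1176 + 838 = 3281
Total weight = 419 + 848 + 783 + 1859 + 1176 + 1627 + 1076 + 838 = 8626
Weighted proportion = 3281 / 8626 = 0.3803617 → 38.03617%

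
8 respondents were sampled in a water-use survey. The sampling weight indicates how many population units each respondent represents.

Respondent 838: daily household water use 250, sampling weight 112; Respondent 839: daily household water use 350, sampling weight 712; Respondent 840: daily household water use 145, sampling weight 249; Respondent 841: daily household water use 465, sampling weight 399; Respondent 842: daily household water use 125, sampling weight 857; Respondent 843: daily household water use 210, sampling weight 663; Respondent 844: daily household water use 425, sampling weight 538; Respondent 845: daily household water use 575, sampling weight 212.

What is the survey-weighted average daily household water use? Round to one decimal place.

Weighted sum = 250×112 + 350×712 + 145×249 + 465×399 + 125×857 + 210×663 + 425×538 + 575×212
  = 1095745
Sum of weights = 112 + 712 + 249 + 399 + 857 + 663 + 538 + 212 = 3742
Weighted mean = 1095745 / 3742 = 292.82336

292.8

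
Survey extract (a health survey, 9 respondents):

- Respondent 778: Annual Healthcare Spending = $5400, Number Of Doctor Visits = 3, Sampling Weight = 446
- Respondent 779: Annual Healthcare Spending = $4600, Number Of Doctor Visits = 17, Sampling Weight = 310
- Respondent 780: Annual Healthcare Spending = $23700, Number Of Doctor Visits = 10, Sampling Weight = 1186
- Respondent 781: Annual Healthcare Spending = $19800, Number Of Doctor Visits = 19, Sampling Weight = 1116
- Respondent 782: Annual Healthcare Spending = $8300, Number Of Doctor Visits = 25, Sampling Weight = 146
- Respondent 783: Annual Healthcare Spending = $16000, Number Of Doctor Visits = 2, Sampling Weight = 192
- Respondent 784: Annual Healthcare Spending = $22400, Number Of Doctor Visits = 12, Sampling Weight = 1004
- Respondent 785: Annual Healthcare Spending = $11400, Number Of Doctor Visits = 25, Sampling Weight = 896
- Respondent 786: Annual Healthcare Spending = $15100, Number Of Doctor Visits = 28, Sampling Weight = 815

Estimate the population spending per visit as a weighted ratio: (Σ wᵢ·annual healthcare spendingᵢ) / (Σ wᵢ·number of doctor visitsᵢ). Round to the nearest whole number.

1023

Σ wᵢ·y = 5400×446 + 4600×310 + 23700×1186 + 19800×1116 + 8300×146 + 16000×192 + 22400×1004 + 11400×896 + 15100×815
  = 2408400 + 1426000 + 28108200 + 22096800 + 1211800 + 3072000 + 22489600 + 10214400 + 12306500 = 103333700
Σ wᵢ·x = 3×446 + 17×310 + 10×1186 + 19×1116 + 25×146 + 2×192 + 12×1004 + 25×896 + 28×815
  = 100974
Ratio = 103333700 / 100974 = 1023.3694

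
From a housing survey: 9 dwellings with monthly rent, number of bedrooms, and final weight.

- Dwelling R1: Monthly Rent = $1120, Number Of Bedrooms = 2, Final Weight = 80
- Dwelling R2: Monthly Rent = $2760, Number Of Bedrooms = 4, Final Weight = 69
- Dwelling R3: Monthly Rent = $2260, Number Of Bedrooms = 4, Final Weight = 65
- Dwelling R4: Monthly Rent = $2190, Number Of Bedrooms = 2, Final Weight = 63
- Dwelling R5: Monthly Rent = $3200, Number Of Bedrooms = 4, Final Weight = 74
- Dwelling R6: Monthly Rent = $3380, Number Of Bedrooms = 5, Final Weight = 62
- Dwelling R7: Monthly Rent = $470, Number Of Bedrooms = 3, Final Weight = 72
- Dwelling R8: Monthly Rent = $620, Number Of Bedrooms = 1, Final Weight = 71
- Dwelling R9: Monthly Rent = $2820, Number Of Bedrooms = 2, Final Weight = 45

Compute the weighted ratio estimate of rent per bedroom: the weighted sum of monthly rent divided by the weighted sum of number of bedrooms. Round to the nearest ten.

670

Σ wᵢ·y = 1120×80 + 2760×69 + 2260×65 + 2190×63 + 3200×74 + 3380×62 + 470×72 + 620×71 + 2820×45
  = 89600 + 190440 + 146900 + 137970 + 236800 + 209560 + 33840 + 44020 + 126900 = 1216030
Σ wᵢ·x = 2×80 + 4×69 + 4×65 + 2×63 + 4×74 + 5×62 + 3×72 + 1×71 + 2×45
  = 160 + 276 + 260 + 126 + 296 + 310 + 216 + 71 + 90 = 1805
Ratio = 1216030 / 1805 = 673.70083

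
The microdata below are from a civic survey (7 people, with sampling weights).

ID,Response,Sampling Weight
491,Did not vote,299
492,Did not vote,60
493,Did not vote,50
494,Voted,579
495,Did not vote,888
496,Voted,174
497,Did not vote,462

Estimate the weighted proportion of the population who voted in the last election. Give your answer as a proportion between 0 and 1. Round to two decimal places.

Sum of weights for 'Voted' = 579 + 174 = 753
Total weight = 299 + 60 + 50 + 579 + 888 + 174 + 462 = 2512
Weighted proportion = 753 / 2512 = 0.29976115

0.30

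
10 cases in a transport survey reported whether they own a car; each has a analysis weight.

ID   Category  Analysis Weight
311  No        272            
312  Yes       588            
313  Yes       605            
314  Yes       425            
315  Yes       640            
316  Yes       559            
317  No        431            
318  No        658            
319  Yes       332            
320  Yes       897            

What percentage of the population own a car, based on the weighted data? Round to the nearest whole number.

75

Sum of weights for 'Yes' = 588 + 605 + 425 + 640 + 559 + 332 + 897 = 4046
Total weight = 272 + 588 + 605 + 425 + 640 + 559 + 431 + 658 + 332 + 897 = 5407
Weighted proportion = 4046 / 5407 = 0.74828925 → 74.828925%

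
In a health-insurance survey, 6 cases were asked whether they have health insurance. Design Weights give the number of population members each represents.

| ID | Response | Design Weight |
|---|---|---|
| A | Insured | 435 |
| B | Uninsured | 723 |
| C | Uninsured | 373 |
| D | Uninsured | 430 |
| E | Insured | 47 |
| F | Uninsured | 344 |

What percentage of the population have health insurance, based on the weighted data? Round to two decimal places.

20.49

Sum of weights for 'Insured' = 435 + 47 = 482
Total weight = 435 + 723 + 373 + 430 + 47 + 344 = 2352
Weighted proportion = 482 / 2352 = 0.20493197 → 20.493197%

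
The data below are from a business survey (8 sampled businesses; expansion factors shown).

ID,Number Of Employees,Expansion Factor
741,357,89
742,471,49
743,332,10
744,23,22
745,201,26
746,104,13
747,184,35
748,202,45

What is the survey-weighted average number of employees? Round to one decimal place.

279.5

Weighted sum = 357×89 + 471×49 + 332×10 + 23×22 + 201×26 + 104×13 + 184×35 + 202×45
  = 31773 + 23079 + 3320 + 506 + 5226 + 1352 + 6440 + 9090 = 80786
Sum of weights = 89 + 49 + 10 + 22 + 26 + 13 + 35 + 45 = 289
Weighted mean = 80786 / 289 = 279.53633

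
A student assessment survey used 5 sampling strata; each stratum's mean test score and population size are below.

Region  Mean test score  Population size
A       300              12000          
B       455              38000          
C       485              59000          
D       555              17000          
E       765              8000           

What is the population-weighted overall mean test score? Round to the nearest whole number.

486

Σ Nₕ·x̄ₕ = 300×12000 + 455×38000 + 485×59000 + 555×17000 + 765×8000
  = 3600000 + 17290000 + 28615000 + 9435000 + 6120000 = 65060000
Σ Nₕ = 134000
Overall mean = 65060000 / 134000 = 485.52239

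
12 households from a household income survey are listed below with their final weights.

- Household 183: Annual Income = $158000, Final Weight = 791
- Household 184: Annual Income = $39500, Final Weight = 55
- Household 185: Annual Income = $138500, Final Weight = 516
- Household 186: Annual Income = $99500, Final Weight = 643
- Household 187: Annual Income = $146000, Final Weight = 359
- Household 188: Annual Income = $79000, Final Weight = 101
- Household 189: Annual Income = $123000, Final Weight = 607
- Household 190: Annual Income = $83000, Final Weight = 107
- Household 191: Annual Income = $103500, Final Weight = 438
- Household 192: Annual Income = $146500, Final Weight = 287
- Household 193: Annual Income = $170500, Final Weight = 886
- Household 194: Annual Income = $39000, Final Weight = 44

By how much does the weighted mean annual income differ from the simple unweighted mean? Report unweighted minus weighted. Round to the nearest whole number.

-23279

Unweighted sum = 158000 + 39500 + 138500 + 99500 + 146000 + 79000 + 123000 + 83000 + 103500 + 146500 + 170500 + 39000 = 1326000
Unweighted mean = 1326000 / 12 = 110500
Weighted sum = 158000×791 + 39500×55 + 138500×516 + 99500×643 + 146000×359 + 79000×101 + 123000×607 + 83000×107 + 103500×438 + 146500×287 + 170500×886 + 39000×44
  = 124978000 + 2172500 + 71466000 + 63978500 + 52414000 + 7979000 + 74661000 + 8881000 + 45333000 + 42045500 + 151063000 + 1716000 = 646687500
Sum of weights = 791 + 55 + 516 + 643 + 359 + 101 + 607 + 107 + 438 + 287 + 886 + 44 = 4834
Weighted mean = 646687500 / 4834 = 133778.96
Difference (unweighted minus weighted) = -23278.962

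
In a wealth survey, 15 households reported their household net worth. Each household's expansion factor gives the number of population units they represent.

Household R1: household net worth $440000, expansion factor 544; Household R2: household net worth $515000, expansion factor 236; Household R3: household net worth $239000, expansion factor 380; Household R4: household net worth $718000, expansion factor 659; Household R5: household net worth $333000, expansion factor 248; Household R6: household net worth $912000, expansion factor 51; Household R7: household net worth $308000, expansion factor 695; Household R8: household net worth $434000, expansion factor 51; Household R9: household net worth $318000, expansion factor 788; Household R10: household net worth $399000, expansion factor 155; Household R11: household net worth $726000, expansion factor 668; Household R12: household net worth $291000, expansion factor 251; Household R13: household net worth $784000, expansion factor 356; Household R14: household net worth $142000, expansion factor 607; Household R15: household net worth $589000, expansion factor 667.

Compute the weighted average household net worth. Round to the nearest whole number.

Weighted sum = 2918771000
Sum of weights = 6356
Weighted mean = 2918771000 / 6356 = 459215.07

459215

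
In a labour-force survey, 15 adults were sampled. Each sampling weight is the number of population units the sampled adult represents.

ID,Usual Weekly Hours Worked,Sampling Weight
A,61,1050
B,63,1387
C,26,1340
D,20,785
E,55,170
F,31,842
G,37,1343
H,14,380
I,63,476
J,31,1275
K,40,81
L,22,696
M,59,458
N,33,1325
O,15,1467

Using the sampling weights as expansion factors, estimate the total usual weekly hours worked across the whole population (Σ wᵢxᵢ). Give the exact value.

Weighted total = 473251

473251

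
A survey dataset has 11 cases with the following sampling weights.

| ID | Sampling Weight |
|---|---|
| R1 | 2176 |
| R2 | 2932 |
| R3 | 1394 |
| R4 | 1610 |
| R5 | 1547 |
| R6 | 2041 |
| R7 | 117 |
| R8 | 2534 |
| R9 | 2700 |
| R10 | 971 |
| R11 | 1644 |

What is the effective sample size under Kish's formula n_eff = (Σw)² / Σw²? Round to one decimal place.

Σ wᵢ = 19666
Σ wᵢ² = 41796248
n_eff = 19666² / 41796248 = 386751556 / 41796248 = 9.2532601

9.3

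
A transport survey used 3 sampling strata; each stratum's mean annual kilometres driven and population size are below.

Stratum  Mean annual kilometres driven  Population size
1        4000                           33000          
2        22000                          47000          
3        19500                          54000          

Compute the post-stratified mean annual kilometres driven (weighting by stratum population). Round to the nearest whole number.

Σ Nₕ·x̄ₕ = 4000×33000 + 22000×47000 + 19500×54000
  = 132000000 + 1034000000 + 1053000000 = 2219000000
Σ Nₕ = 33000 + 47000 + 54000 = 134000
Overall mean = 2219000000 / 134000 = 16559.701

16560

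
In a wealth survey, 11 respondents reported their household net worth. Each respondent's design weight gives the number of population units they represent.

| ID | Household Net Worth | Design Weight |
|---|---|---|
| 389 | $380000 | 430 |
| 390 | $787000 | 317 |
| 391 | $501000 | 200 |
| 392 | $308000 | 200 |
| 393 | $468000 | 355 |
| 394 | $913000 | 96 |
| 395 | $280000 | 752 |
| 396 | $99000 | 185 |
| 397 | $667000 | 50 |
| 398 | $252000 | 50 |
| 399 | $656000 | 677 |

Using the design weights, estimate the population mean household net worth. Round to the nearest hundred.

467200

Weighted sum = 380000×430 + 787000×317 + 501000×200 + 308000×200 + 468000×355 + 913000×96 + 280000×752 + 99000×185 + 667000×50 + 252000×50 + 656000×677
  = 163400000 + 249479000 + 100200000 + 61600000 + 166140000 + 87648000 + 210560000 + 18315000 + 33350000 + 12600000 + 444112000 = 1547404000
Sum of weights = 3312
Weighted mean = 1547404000 / 3312 = 467211.35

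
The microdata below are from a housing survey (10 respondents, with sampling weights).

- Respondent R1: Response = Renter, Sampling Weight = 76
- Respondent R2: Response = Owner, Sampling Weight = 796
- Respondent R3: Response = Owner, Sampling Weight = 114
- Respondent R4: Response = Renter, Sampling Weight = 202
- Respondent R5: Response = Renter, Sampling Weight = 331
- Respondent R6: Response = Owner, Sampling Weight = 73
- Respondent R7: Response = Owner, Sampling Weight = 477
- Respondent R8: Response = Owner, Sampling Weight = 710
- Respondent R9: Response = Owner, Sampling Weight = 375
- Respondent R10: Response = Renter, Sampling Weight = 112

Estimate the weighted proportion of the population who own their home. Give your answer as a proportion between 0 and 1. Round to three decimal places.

Sum of weights for 'Owner' = 796 + 114 + 73 + 477 + 710 + 375 = 2545
Total weight = 76 + 796 + 114 + 202 + 331 + 73 + 477 + 710 + 375 + 112 = 3266
Weighted proportion = 2545 / 3266 = 0.77924066

0.779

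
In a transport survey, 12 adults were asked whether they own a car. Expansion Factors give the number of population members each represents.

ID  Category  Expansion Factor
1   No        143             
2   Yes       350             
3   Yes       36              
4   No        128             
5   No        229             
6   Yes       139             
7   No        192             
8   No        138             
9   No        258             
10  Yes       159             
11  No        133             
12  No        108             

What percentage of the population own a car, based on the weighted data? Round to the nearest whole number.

Sum of weights for 'Yes' = 350 + 36 + 139 + 159 = 684
Total weight = 2013
Weighted proportion = 684 / 2013 = 0.33979136 → 33.979136%

34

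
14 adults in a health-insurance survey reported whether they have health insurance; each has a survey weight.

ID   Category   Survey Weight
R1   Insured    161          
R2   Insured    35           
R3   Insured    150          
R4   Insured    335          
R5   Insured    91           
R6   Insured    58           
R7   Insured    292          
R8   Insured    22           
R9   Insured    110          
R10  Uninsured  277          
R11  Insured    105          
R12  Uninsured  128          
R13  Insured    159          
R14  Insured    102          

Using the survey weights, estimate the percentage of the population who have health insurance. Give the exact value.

80

Sum of weights for 'Insured' = 161 + 35 + 150 + 335 + 91 + 58 + 292 + 22 + 110 + 105 + 159 + 102 = 1620
Total weight = 2025
Weighted proportion = 1620 / 2025 = 0.8 → 80%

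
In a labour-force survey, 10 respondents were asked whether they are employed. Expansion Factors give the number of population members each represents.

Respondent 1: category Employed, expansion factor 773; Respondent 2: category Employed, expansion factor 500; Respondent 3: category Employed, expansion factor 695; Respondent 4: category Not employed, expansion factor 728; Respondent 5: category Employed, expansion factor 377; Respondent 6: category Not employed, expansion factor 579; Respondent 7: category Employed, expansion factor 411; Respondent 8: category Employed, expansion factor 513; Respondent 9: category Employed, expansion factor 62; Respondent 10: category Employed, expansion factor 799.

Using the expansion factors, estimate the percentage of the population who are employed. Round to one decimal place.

Sum of weights for 'Employed' = 773 + 500 + 695 + 377 + 411 + 513 + 62 + 799 = 4130
Total weight = 5437
Weighted proportion = 4130 / 5437 = 0.75961008 → 75.961008%

76.0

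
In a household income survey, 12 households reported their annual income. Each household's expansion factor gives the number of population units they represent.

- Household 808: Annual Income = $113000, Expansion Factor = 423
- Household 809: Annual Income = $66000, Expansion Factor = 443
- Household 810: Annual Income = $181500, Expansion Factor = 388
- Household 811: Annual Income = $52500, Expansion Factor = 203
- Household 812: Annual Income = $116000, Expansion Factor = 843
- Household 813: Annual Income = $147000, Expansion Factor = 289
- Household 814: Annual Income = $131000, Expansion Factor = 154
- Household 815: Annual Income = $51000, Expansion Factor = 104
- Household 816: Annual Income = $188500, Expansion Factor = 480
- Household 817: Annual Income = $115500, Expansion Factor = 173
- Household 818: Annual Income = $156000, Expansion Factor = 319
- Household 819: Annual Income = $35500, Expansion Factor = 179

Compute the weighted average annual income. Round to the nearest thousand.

123000

Weighted sum = 113000×423 + 66000×443 + 181500×388 + 52500×203 + 116000×843 + 147000×289 + 131000×154 + 51000×104 + 188500×480 + 115500×173 + 156000×319 + 35500×179
  = 490445500
Sum of weights = 423 + 443 + 388 + 203 + 843 + 289 + 154 + 104 + 480 + 173 + 319 + 179 = 3998
Weighted mean = 490445500 / 3998 = 122672.71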